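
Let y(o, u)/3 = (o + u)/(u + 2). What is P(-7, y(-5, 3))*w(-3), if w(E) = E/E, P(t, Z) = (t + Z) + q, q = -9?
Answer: -86/5 ≈ -17.200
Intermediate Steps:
y(o, u) = 3*(o + u)/(2 + u) (y(o, u) = 3*((o + u)/(u + 2)) = 3*((o + u)/(2 + u)) = 3*(o + u)/(2 + u))
P(t, Z) = -9 + Z + t (P(t, Z) = (t + Z) - 9 = (Z + t) - 9 = -9 + Z + t)
w(E) = 1
P(-7, y(-5, 3))*w(-3) = (-9 + 3*(-5 + 3)/(2 + 3) - 7)*1 = (-9 + 3*(-2)/5 - 7)*1 = (-9 + 3*(1/5)*(-2) - 7)*1 = (-9 - 6/5 - 7)*1 = -86/5*1 = -86/5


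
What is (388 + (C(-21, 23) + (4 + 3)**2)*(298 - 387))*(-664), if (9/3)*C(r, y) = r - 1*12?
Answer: 1988016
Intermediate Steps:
C(r, y) = -4 + r/3 (C(r, y) = (r - 1*12)/3 = (r - 12)/3 = (-12 + r)/3 = -4 + r/3)
(388 + (C(-21, 23) + (4 + 3)**2)*(298 - 387))*(-664) = (388 + ((-4 + (1/3)*(-21)) + (4 + 3)**2)*(298 - 387))*(-664) = (388 + ((-4 - 7) + 7**2)*(-89))*(-664) = (388 + (-11 + 49)*(-89))*(-664) = (388 + 38*(-89))*(-664) = (388 - 3382)*(-664) = -2994*(-664) = 1988016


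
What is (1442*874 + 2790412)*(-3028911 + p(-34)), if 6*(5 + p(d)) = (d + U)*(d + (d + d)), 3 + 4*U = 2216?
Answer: -12305047337640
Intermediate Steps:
U = 2213/4 (U = -3/4 + (1/4)*2216 = -3/4 + 554 = 2213/4 ≈ 553.25)
p(d) = -5 + d*(2213/4 + d)/2 (p(d) = -5 + ((d + 2213/4)*(d + (d + d)))/6 = -5 + ((2213/4 + d)*(d + 2*d))/6 = -5 + ((2213/4 + d)*(3*d))/6 = -5 + (3*d*(2213/4 + d))/6 = -5 + d*(2213/4 + d)/2)
(1442*874 + 2790412)*(-3028911 + p(-34)) = (1442*874 + 2790412)*(-3028911 + (-5 + (1/2)*(-34)**2 + (2213/8)*(-34))) = (1260308 + 2790412)*(-3028911 + (-5 + (1/2)*1156 - 37621/4)) = 4050720*(-3028911 + (-5 + 578 - 37621/4)) = 4050720*(-3028911 - 35329/4) = 4050720*(-12150973/4) = -12305047337640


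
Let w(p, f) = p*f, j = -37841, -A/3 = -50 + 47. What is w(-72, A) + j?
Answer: -38489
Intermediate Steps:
A = 9 (A = -3*(-50 + 47) = -3*(-3) = 9)
w(p, f) = f*p
w(-72, A) + j = 9*(-72) - 37841 = -648 - 37841 = -38489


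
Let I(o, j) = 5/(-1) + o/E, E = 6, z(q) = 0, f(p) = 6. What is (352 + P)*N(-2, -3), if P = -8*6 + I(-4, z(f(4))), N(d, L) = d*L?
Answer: 1790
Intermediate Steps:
N(d, L) = L*d
I(o, j) = -5 + o/6 (I(o, j) = 5/(-1) + o/6 = 5*(-1) + o*(⅙) = -5 + o/6)
P = -161/3 (P = -8*6 + (-5 + (⅙)*(-4)) = -48 + (-5 - ⅔) = -48 - 17/3 = -161/3 ≈ -53.667)
(352 + P)*N(-2, -3) = (352 - 161/3)*(-3*(-2)) = (895/3)*6 = 1790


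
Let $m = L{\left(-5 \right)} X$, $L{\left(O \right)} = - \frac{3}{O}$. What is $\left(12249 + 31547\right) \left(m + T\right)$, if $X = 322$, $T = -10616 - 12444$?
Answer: $- \frac{5007371864}{5} \approx -1.0015 \cdot 10^{9}$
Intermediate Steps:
$T = -23060$
$m = \frac{966}{5}$ ($m = - \frac{3}{-5} \cdot 322 = \left(-3\right) \left(- \frac{1}{5}\right) 322 = \frac{3}{5} \cdot 322 = \frac{966}{5} \approx 193.2$)
$\left(12249 + 31547\right) \left(m + T\right) = \left(12249 + 31547\right) \left(\frac{966}{5} - 23060\right) = 43796 \left(- \frac{114334}{5}\right) = - \frac{5007371864}{5}$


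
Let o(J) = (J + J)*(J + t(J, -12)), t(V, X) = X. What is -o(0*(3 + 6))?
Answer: 0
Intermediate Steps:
o(J) = 2*J*(-12 + J) (o(J) = (J + J)*(J - 12) = (2*J)*(-12 + J) = 2*J*(-12 + J))
-o(0*(3 + 6)) = -2*0*(3 + 6)*(-12 + 0*(3 + 6)) = -2*0*9*(-12 + 0*9) = -2*0*(-12 + 0) = -2*0*(-12) = -1*0 = 0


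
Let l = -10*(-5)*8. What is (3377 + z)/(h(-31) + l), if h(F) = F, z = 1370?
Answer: 4747/369 ≈ 12.865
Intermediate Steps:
l = 400 (l = 50*8 = 400)
(3377 + z)/(h(-31) + l) = (3377 + 1370)/(-31 + 400) = 4747/369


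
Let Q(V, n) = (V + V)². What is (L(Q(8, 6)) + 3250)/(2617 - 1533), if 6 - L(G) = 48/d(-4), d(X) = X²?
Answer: 3253/1084 ≈ 3.0009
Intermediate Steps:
Q(V, n) = 4*V² (Q(V, n) = (2*V)² = 4*V²)
L(G) = 3 (L(G) = 6 - 48/((-4)²) = 6 - 48/16 = 6 - 1*3 = 6 - 3 = 3)
(L(Q(8, 6)) + 3250)/(2617 - 1533) = (3 + 3250)/(2617 - 1533) = 3253/1084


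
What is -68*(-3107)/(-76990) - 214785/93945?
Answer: -1212820699/241094185 ≈ -5.0305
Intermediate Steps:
-68*(-3107)/(-76990) - 214785/93945 = 211276*(-1/76990) - 214785*1/93945 = -105638/38495 - 14319/6263 = -1212820699/241094185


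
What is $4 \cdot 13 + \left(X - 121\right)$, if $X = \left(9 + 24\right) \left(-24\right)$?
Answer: $-861$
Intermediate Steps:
$X = -792$ ($X = 33 \left(-24\right) = -792$)
$4 \cdot 13 + \left(X - 121\right) = 4 \cdot 13 - 913 = 52 - 913 = -861$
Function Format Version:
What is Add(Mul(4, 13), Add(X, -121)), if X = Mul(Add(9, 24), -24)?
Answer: -861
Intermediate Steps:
X = -792 (X = Mul(33, -24) = -792)
Add(Mul(4, 13), Add(X, -121)) = Add(Mul(4, 13), Add(-792, -121)) = Add(52, -913) = -861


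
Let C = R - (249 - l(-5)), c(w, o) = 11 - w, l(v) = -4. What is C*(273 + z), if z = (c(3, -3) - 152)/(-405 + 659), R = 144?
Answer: -3771291/127 ≈ -29695.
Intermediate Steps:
z = -72/127 (z = ((11 - 1*3) - 152)/(-405 + 659) = ((11 - 3) - 152)/254 = (8 - 152)*(1/254) = -144*1/254 = -72/127 ≈ -0.56693)
C = -109 (C = 144 - (249 - 1*(-4)) = 144 - (249 + 4) = 144 - 1*253 = 144 - 253 = -109)
C*(273 + z) = -109*(273 - 72/127) = -109*34599/127 = -3771291/127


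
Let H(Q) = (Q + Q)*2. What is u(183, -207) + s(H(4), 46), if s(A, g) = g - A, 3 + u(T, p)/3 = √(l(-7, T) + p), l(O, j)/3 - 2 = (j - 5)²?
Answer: 21 + 27*√1171 ≈ 944.94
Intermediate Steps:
H(Q) = 4*Q (H(Q) = (2*Q)*2 = 4*Q)
l(O, j) = 6 + 3*(-5 + j)² (l(O, j) = 6 + 3*(j - 5)² = 6 + 3*(-5 + j)²)
u(T, p) = -9 + 3*√(6 + p + 3*(-5 + T)²) (u(T, p) = -9 + 3*√((6 + 3*(-5 + T)²) + p) = -9 + 3*√(6 + p + 3*(-5 + T)²))
u(183, -207) + s(H(4), 46) = (-9 + 3*√(6 - 207 + 3*(-5 + 183)²)) + (46 - 4*4) = (-9 + 3*√(6 - 207 + 3*178²)) + (46 - 1*16) = (-9 + 3*√(6 - 207 + 3*31684)) + (46 - 16) = (-9 + 3*√(6 - 207 + 95052)) + 30 = (-9 + 3*√94851) + 30 = (-9 + 3*(9*√1171)) + 30 = (-9 + 27*√1171) + 30 = 21 + 27*√1171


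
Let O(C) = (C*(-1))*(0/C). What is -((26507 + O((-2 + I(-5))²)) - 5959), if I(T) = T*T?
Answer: -20548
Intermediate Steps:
I(T) = T²
O(C) = 0 (O(C) = -C*0 = 0)
-((26507 + O((-2 + I(-5))²)) - 5959) = -((26507 + 0) - 5959) = -(26507 - 5959) = -1*20548 = -20548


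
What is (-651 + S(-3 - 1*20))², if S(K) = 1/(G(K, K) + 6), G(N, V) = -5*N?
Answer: 6204712900/14641 ≈ 4.2379e+5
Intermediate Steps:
S(K) = 1/(6 - 5*K) (S(K) = 1/(-5*K + 6) = 1/(6 - 5*K))
(-651 + S(-3 - 1*20))² = (-651 - 1/(-6 + 5*(-3 - 1*20)))² = (-651 - 1/(-6 + 5*(-3 - 20)))² = (-651 - 1/(-6 + 5*(-23)))² = (-651 - 1/(-6 - 115))² = (-651 - 1/(-121))² = (-651 - 1*(-1/121))² = (-651 + 1/121)² = (-78770/121)² = 6204712900/14641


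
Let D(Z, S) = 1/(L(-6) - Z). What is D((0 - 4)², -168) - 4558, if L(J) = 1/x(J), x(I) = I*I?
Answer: -2620886/575 ≈ -4558.1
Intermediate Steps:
x(I) = I²
L(J) = J⁻² (L(J) = 1/(J²) = J⁻²)
D(Z, S) = 1/(1/36 - Z) (D(Z, S) = 1/((-6)⁻² - Z) = 1/(1/36 - Z))
D((0 - 4)², -168) - 4558 = -36/(-1 + 36*(0 - 4)²) - 4558 = -36/(-1 + 36*(-4)²) - 4558 = -36/(-1 + 36*16) - 4558 = -36/(-1 + 576) - 4558 = -36/575 - 4558 = -2620886/575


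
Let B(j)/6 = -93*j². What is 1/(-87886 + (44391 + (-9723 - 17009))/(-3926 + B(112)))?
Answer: -7003478/615507685167 ≈ -1.1378e-5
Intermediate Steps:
B(j) = -558*j² (B(j) = 6*(-93*j²) = -558*j²)
1/(-87886 + (44391 + (-9723 - 17009))/(-3926 + B(112))) = 1/(-87886 + (44391 + (-9723 - 17009))/(-3926 - 558*112²)) = 1/(-87886 + (44391 - 26732)/(-3926 - 558*12544)) = 1/(-87886 + 17659/(-3926 - 6999552)) = 1/(-87886 + 17659/(-7003478)) = 1/(-87886 + 17659*(-1/7003478)) = 1/(-87886 - 17659/7003478) = 1/(-615507685167/7003478) = -7003478/615507685167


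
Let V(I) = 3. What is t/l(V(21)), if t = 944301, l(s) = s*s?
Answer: 314767/3 ≈ 1.0492e+5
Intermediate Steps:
l(s) = s**2
t/l(V(21)) = 944301/(3**2) = 944301/9 = 944301*(1/9) = 314767/3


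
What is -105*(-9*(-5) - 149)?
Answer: 10920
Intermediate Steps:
-105*(-9*(-5) - 149) = -105*(45 - 149) = -105*(-104) = 10920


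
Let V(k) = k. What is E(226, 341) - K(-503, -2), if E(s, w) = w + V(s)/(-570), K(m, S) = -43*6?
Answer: 170602/285 ≈ 598.60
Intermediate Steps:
K(m, S) = -258
E(s, w) = w - s/570 (E(s, w) = w + s/(-570) = w + s*(-1/570) = w - s/570)
E(226, 341) - K(-503, -2) = (341 - 1/570*226) - 1*(-258) = (341 - 113/285) + 258 = 97072/285 + 258 = 170602/285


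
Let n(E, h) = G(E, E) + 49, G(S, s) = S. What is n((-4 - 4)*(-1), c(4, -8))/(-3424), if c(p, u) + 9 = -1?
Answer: -57/3424 ≈ -0.016647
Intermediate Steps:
c(p, u) = -10 (c(p, u) = -9 - 1 = -10)
n(E, h) = 49 + E (n(E, h) = E + 49 = 49 + E)
n((-4 - 4)*(-1), c(4, -8))/(-3424) = (49 + (-4 - 4)*(-1))/(-3424) = (49 - 8*(-1))*(-1/3424) = (49 + 8)*(-1/3424) = 57*(-1/3424) = -57/3424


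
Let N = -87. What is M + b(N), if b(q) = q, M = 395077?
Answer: 394990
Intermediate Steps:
M + b(N) = 395077 - 87 = 394990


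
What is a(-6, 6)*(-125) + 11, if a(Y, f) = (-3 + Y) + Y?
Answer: 1886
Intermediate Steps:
a(Y, f) = -3 + 2*Y
a(-6, 6)*(-125) + 11 = (-3 + 2*(-6))*(-125) + 11 = (-3 - 12)*(-125) + 11 = -15*(-125) + 11 = 1875 + 11 = 1886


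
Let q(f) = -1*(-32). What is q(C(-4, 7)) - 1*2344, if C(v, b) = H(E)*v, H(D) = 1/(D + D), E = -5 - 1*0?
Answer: -2312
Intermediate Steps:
E = -5 (E = -5 + 0 = -5)
H(D) = 1/(2*D)
C(v, b) = -v/10 (C(v, b) = ((½)/(-5))*v = ((½)*(-⅕))*v = -v/10)
q(f) = 32
q(C(-4, 7)) - 1*2344 = 32 - 1*2344 = 32 - 2344 = -2312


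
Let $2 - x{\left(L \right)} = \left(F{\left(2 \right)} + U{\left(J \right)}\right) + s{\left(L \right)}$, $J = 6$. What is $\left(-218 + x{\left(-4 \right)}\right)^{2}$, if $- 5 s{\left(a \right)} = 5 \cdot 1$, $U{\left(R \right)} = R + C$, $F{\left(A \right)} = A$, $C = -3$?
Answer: $48400$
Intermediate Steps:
$U{\left(R \right)} = -3 + R$ ($U{\left(R \right)} = R - 3 = -3 + R$)
$s{\left(a \right)} = -1$ ($s{\left(a \right)} = - \frac{5 \cdot 1}{5} = \left(- \frac{1}{5}\right) 5 = -1$)
$x{\left(L \right)} = -2$ ($x{\left(L \right)} = 2 - \left(\left(2 + \left(-3 + 6\right)\right) - 1\right) = 2 - \left(\left(2 + 3\right) - 1\right) = 2 - \left(5 - 1\right) = 2 - 4 = -2$)
$\left(-218 + x{\left(-4 \right)}\right)^{2} = \left(-218 - 2\right)^{2} = \left(-220\right)^{2} = 48400$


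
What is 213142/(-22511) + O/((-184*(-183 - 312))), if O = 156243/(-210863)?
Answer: -1364493772931951/144110935107480 ≈ -9.4684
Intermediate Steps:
O = -156243/210863 (O = 156243*(-1/210863) = -156243/210863 ≈ -0.74097)
213142/(-22511) + O/((-184*(-183 - 312))) = 213142/(-22511) - 156243*(-1/(184*(-183 - 312)))/210863 = 213142*(-1/22511) - 156243/(210863*((-184*(-495)))) = -213142/22511 - 156243/210863/91080 = -213142/22511 - 156243/210863*1/91080 = -213142/22511 - 52081/6401800680 = -1364493772931951/144110935107480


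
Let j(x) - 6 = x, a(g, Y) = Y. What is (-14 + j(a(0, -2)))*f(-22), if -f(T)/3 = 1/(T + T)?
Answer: -15/22 ≈ -0.68182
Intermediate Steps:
f(T) = -3/(2*T) (f(T) = -3/(T + T) = -3*1/(2*T) = -3/(2*T))
j(x) = 6 + x
(-14 + j(a(0, -2)))*f(-22) = (-14 + (6 - 2))*(-3/2/(-22)) = (-14 + 4)*(-3/2*(-1/22)) = -10*3/44 = -15/22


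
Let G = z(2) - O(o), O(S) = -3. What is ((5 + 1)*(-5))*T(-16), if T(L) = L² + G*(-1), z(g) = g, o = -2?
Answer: -7530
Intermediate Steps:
G = 5 (G = 2 - 1*(-3) = 2 + 3 = 5)
T(L) = -5 + L² (T(L) = L² + 5*(-1) = L² - 5 = -5 + L²)
((5 + 1)*(-5))*T(-16) = ((5 + 1)*(-5))*(-5 + (-16)²) = (6*(-5))*(-5 + 256) = -30*251 = -7530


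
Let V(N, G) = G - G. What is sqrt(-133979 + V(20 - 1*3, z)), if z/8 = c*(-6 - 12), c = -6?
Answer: I*sqrt(133979) ≈ 366.03*I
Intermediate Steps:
z = 864 (z = 8*(-6*(-6 - 12)) = 8*(-6*(-18)) = 8*108 = 864)
V(N, G) = 0
sqrt(-133979 + V(20 - 1*3, z)) = sqrt(-133979 + 0) = sqrt(-133979) = I*sqrt(133979)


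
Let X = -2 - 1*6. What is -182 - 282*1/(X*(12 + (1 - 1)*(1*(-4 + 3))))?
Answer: -2865/16 ≈ -179.06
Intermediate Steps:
X = -8 (X = -2 - 6 = -8)
-182 - 282*1/(X*(12 + (1 - 1)*(1*(-4 + 3)))) = -182 - 282*(-1/(8*(12 + (1 - 1)*(1*(-4 + 3))))) = -182 - 282*(-1/(8*(12 + 0*(1*(-1))))) = -182 - 282*(-1/(8*(12 + 0*(-1)))) = -182 - 282*(-1/(8*(12 + 0))) = -182 - 282/((-8*12)) = -182 - 282/(-96) = -182 - 282*(-1/96) = -182 + 47/16 = -2865/16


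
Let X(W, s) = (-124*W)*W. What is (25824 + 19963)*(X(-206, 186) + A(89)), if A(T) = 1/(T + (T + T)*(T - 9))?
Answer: -493192152574755/2047 ≈ -2.4093e+11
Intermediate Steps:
A(T) = 1/(T + 2*T*(-9 + T)) (A(T) = 1/(T + (2*T)*(-9 + T)) = 1/(T + 2*T*(-9 + T)))
X(W, s) = -124*W²
(25824 + 19963)*(X(-206, 186) + A(89)) = (25824 + 19963)*(-124*(-206)² + 1/(89*(-17 + 2*89))) = 45787*(-124*42436 + 1/(89*(-17 + 178))) = 45787*(-5262064 + (1/89)/161) = 45787*(-5262064 + (1/89)*(1/161)) = 45787*(-5262064 + 1/14329) = 45787*(-75400115055/14329) = -493192152574755/2047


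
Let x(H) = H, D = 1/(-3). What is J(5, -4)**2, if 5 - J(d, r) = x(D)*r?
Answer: 121/9 ≈ 13.444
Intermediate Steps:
D = -1/3 (D = 1*(-1/3) = -1/3 ≈ -0.33333)
J(d, r) = 5 + r/3 (J(d, r) = 5 - (-1)*r/3 = 5 + r/3)
J(5, -4)**2 = (5 + (1/3)*(-4))**2 = (5 - 4/3)**2 = (11/3)**2 = 121/9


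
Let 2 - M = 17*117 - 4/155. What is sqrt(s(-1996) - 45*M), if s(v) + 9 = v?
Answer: 11*sqrt(694214)/31 ≈ 295.65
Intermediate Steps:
s(v) = -9 + v
M = -307981/155 (M = 2 - (17*117 - 4/155) = 2 - (1989 - 4*1/155) = 2 - (1989 - 4/155) = 2 - 1*308291/155 = 2 - 308291/155 = -307981/155 ≈ -1987.0)
sqrt(s(-1996) - 45*M) = sqrt((-9 - 1996) - 45*(-307981/155)) = sqrt(-2005 + 2771829/31) = sqrt(2709674/31) = 11*sqrt(694214)/31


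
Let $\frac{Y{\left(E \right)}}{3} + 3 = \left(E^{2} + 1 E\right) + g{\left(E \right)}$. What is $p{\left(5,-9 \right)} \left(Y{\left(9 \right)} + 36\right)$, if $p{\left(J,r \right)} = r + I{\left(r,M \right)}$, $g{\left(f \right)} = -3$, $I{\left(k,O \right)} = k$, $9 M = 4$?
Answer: $-5184$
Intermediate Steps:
$M = \frac{4}{9}$ ($M = \frac{1}{9} \cdot 4 = \frac{4}{9} \approx 0.44444$)
$p{\left(J,r \right)} = 2 r$ ($p{\left(J,r \right)} = r + r = 2 r$)
$Y{\left(E \right)} = -18 + 3 E + 3 E^{2}$ ($Y{\left(E \right)} = -9 + 3 \left(\left(E^{2} + 1 E\right) - 3\right) = -9 + 3 \left(\left(E^{2} + E\right) - 3\right) = -9 + 3 \left(\left(E + E^{2}\right) - 3\right) = -9 + 3 \left(-3 + E + E^{2}\right) = -9 + \left(-9 + 3 E + 3 E^{2}\right) = -18 + 3 E + 3 E^{2}$)
$p{\left(5,-9 \right)} \left(Y{\left(9 \right)} + 36\right) = 2 \left(-9\right) \left(\left(-18 + 3 \cdot 9 + 3 \cdot 9^{2}\right) + 36\right) = - 18 \left(\left(-18 + 27 + 3 \cdot 81\right) + 36\right) = - 18 \left(\left(-18 + 27 + 243\right) + 36\right) = - 18 \left(252 + 36\right) = \left(-18\right) 288 = -5184$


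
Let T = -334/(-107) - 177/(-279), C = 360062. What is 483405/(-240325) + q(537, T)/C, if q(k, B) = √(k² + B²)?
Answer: -96681/48065 + √28556387644594/3582976962 ≈ -2.0100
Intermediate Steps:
T = 37375/9951 (T = -334*(-1/107) - 177*(-1/279) = 334/107 + 59/93 = 37375/9951 ≈ 3.7559)
q(k, B) = √(B² + k²)
483405/(-240325) + q(537, T)/C = 483405/(-240325) + √((37375/9951)² + 537²)/360062 = 483405*(-1/240325) + √(1396890625/99022401 + 288369)*(1/360062) = -96681/48065 + √(28556387644594/99022401)*(1/360062) = -96681/48065 + (√28556387644594/9951)*(1/360062) = -96681/48065 + √28556387644594/3582976962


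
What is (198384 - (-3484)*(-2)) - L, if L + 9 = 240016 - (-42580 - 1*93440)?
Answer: -184611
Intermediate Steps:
L = 376027 (L = -9 + (240016 - (-42580 - 1*93440)) = -9 + (240016 - (-42580 - 93440)) = -9 + (240016 - 1*(-136020)) = -9 + (240016 + 136020) = -9 + 376036 = 376027)
(198384 - (-3484)*(-2)) - L = (198384 - (-3484)*(-2)) - 1*376027 = (198384 - 1*6968) - 376027 = (198384 - 6968) - 376027 = 191416 - 376027 = -184611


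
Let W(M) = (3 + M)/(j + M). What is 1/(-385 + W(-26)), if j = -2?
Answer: -28/10757 ≈ -0.0026030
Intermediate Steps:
W(M) = (3 + M)/(-2 + M)
1/(-385 + W(-26)) = 1/(-385 + (3 - 26)/(-2 - 26)) = 1/(-385 - 23/(-28)) = 1/(-385 - 1/28*(-23)) = 1/(-385 + 23/28) = 1/(-10757/28) = -28/10757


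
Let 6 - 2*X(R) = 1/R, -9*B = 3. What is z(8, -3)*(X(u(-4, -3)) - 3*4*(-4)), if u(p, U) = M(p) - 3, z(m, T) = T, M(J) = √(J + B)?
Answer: -12267/80 - 3*I*√39/80 ≈ -153.34 - 0.23419*I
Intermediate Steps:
B = -⅓ (B = -⅑*3 = -⅓ ≈ -0.33333)
M(J) = √(-⅓ + J) (M(J) = √(J - ⅓) = √(-⅓ + J))
u(p, U) = -3 + √(-3 + 9*p)/3 (u(p, U) = √(-3 + 9*p)/3 - 3 = -3 + √(-3 + 9*p)/3)
X(R) = 3 - 1/(2*R)
z(8, -3)*(X(u(-4, -3)) - 3*4*(-4)) = -3*((3 - 1/(2*(-3 + √(-3 + 9*(-4))/3))) - 3*4*(-4)) = -3*((3 - 1/(2*(-3 + √(-3 - 36)/3))) - 12*(-4)) = -3*((3 - 1/(2*(-3 + √(-39)/3))) + 48) = -3*((3 - 1/(2*(-3 + (I*√39)/3))) + 48) = -3*((3 - 1/(2*(-3 + I*√39/3))) + 48) = -3*(51 - 1/(2*(-3 + I*√39/3))) = -153 + 3/(2*(-3 + I*√39/3))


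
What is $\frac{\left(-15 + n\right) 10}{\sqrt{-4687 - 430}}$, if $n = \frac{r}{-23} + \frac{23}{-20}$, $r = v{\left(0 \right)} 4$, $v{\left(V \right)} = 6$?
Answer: $\frac{7909 i \sqrt{5117}}{235382} \approx 2.4036 i$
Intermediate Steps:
$r = 24$ ($r = 6 \cdot 4 = 24$)
$n = - \frac{1009}{460}$ ($n = \frac{24}{-23} + \frac{23}{-20} = 24 \left(- \frac{1}{23}\right) + 23 \left(- \frac{1}{20}\right) = - \frac{24}{23} - \frac{23}{20} = - \frac{1009}{460} \approx -2.1935$)
$\frac{\left(-15 + n\right) 10}{\sqrt{-4687 - 430}} = \frac{\left(-15 - \frac{1009}{460}\right) 10}{\sqrt{-4687 - 430}} = \frac{\left(- \frac{7909}{460}\right) 10}{\sqrt{-5117}} = - \frac{7909}{46 i \sqrt{5117}} = - \frac{7909 \left(- \frac{i \sqrt{5117}}{5117}\right)}{46} = \frac{7909 i \sqrt{5117}}{235382}$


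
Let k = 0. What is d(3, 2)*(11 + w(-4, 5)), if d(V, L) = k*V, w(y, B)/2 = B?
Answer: 0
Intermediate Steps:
w(y, B) = 2*B
d(V, L) = 0 (d(V, L) = 0*V = 0)
d(3, 2)*(11 + w(-4, 5)) = 0*(11 + 2*5) = 0*(11 + 10) = 0*21 = 0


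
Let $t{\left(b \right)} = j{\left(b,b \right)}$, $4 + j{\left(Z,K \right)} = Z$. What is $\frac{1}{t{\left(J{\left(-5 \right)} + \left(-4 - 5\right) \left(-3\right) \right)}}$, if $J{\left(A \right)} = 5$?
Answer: $\frac{1}{28} \approx 0.035714$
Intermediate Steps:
$j{\left(Z,K \right)} = -4 + Z$
$t{\left(b \right)} = -4 + b$
$\frac{1}{t{\left(J{\left(-5 \right)} + \left(-4 - 5\right) \left(-3\right) \right)}} = \frac{1}{-4 + \left(5 + \left(-4 - 5\right) \left(-3\right)\right)} = \frac{1}{-4 + \left(5 - -27\right)} = \frac{1}{-4 + \left(5 + 27\right)} = \frac{1}{-4 + 32} = \frac{1}{28}$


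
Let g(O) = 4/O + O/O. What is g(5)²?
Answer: 81/25 ≈ 3.2400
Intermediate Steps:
g(O) = 1 + 4/O (g(O) = 4/O + 1 = 1 + 4/O)
g(5)² = ((4 + 5)/5)² = ((⅕)*9)² = (9/5)² = 81/25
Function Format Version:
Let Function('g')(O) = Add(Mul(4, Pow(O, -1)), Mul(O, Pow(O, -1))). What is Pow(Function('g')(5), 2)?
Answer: Rational(81, 25) ≈ 3.2400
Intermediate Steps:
Function('g')(O) = Add(1, Mul(4, Pow(O, -1))) (Function('g')(O) = Add(Mul(4, Pow(O, -1)), 1) = Add(1, Mul(4, Pow(O, -1))))
Pow(Function('g')(5), 2) = Pow(Mul(Pow(5, -1), Add(4, 5)), 2) = Pow(Mul(Rational(1, 5), 9), 2) = Pow(Rational(9, 5), 2) = Rational(81, 25)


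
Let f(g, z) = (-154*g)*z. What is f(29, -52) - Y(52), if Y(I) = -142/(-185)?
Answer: 42962778/185 ≈ 2.3223e+5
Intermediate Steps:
Y(I) = 142/185 (Y(I) = -142*(-1/185) = 142/185)
f(g, z) = -154*g*z
f(29, -52) - Y(52) = -154*29*(-52) - 1*142/185 = 232232 - 142/185 = 42962778/185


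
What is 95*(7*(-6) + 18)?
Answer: -2280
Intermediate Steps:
95*(7*(-6) + 18) = 95*(-42 + 18) = 95*(-24) = -2280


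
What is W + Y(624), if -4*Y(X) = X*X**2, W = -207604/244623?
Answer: -14859050946292/244623 ≈ -6.0743e+7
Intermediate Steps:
W = -207604/244623 (W = -207604*1/244623 = -207604/244623 ≈ -0.84867)
Y(X) = -X**3/4 (Y(X) = -X*X**2/4 = -X**3/4)
W + Y(624) = -207604/244623 - 1/4*624**3 = -207604/244623 - 1/4*242970624 = -207604/244623 - 60742656 = -14859050946292/244623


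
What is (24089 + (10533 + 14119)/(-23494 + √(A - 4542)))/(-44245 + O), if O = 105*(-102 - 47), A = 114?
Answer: -1661985688901/4132203858620 + 18489*I*√123/4132203858620 ≈ -0.4022 + 4.9623e-8*I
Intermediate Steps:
O = -15645 (O = 105*(-149) = -15645)
(24089 + (10533 + 14119)/(-23494 + √(A - 4542)))/(-44245 + O) = (24089 + (10533 + 14119)/(-23494 + √(114 - 4542)))/(-44245 - 15645) = (24089 + 24652/(-23494 + √(-4428)))/(-59890) = (24089 + 24652/(-23494 + 6*I*√123))*(-1/59890) = -24089/59890 - 12326/(29945*(-23494 + 6*I*√123))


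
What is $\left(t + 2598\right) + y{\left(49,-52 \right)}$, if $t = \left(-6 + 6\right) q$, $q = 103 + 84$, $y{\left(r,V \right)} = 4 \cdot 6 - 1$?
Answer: $2621$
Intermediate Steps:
$y{\left(r,V \right)} = 23$ ($y{\left(r,V \right)} = 24 - 1 = 23$)
$q = 187$
$t = 0$ ($t = \left(-6 + 6\right) 187 = 0 \cdot 187 = 0$)
$\left(t + 2598\right) + y{\left(49,-52 \right)} = \left(0 + 2598\right) + 23 = 2598 + 23 = 2621$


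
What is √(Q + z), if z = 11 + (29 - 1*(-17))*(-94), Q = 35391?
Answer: √31078 ≈ 176.29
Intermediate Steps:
z = -4313 (z = 11 + (29 + 17)*(-94) = 11 + 46*(-94) = 11 - 4324 = -4313)
√(Q + z) = √(35391 - 4313) = √31078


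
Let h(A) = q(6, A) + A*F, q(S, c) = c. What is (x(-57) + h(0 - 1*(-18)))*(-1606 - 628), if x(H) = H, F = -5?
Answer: 288186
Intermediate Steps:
h(A) = -4*A (h(A) = A + A*(-5) = A - 5*A = -4*A)
(x(-57) + h(0 - 1*(-18)))*(-1606 - 628) = (-57 - 4*(0 - 1*(-18)))*(-1606 - 628) = (-57 - 4*(0 + 18))*(-2234) = (-57 - 4*18)*(-2234) = (-57 - 72)*(-2234) = -129*(-2234) = 288186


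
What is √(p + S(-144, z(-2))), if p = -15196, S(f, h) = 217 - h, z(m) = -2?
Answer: I*√14977 ≈ 122.38*I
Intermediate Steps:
√(p + S(-144, z(-2))) = √(-15196 + (217 - 1*(-2))) = √(-15196 + (217 + 2)) = √(-15196 + 219) = √(-14977) = I*√14977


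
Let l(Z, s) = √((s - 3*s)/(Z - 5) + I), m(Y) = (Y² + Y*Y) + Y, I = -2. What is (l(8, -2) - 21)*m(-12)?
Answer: -5796 + 92*I*√6 ≈ -5796.0 + 225.35*I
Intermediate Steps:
m(Y) = Y + 2*Y² (m(Y) = (Y² + Y²) + Y = 2*Y² + Y = Y + 2*Y²)
l(Z, s) = √(-2 - 2*s/(-5 + Z)) (l(Z, s) = √((s - 3*s)/(Z - 5) - 2) = √((-2*s)/(-5 + Z) - 2) = √(-2*s/(-5 + Z) - 2) = √(-2 - 2*s/(-5 + Z)))
(l(8, -2) - 21)*m(-12) = (√2*√((5 - 1*8 - 1*(-2))/(-5 + 8)) - 21)*(-12*(1 + 2*(-12))) = (√2*√((5 - 8 + 2)/3) - 21)*(-12*(1 - 24)) = (√2*√((⅓)*(-1)) - 21)*(-12*(-23)) = (√2*√(-⅓) - 21)*276 = (√2*(I*√3/3) - 21)*276 = (I*√6/3 - 21)*276 = (-21 + I*√6/3)*276 = -5796 + 92*I*√6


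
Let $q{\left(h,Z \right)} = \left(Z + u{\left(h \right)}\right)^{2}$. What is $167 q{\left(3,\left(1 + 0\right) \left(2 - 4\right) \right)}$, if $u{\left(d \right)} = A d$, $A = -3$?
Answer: $20207$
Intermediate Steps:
$u{\left(d \right)} = - 3 d$
$q{\left(h,Z \right)} = \left(Z - 3 h\right)^{2}$
$167 q{\left(3,\left(1 + 0\right) \left(2 - 4\right) \right)} = 167 \left(\left(1 + 0\right) \left(2 - 4\right) - 9\right)^{2} = 167 \left(1 \left(-2\right) - 9\right)^{2} = 167 \left(-2 - 9\right)^{2} = 167 \left(-11\right)^{2} = 167 \cdot 121 = 20207$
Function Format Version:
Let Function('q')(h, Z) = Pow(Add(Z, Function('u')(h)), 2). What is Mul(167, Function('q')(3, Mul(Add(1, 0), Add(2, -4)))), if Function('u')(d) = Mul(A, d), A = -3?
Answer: 20207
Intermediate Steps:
Function('u')(d) = Mul(-3, d)
Function('q')(h, Z) = Pow(Add(Z, Mul(-3, h)), 2)
Mul(167, Function('q')(3, Mul(Add(1, 0), Add(2, -4)))) = Mul(167, Pow(Add(Mul(Add(1, 0), Add(2, -4)), Mul(-3, 3)), 2)) = Mul(167, Pow(Add(Mul(1, -2), -9), 2)) = Mul(167, Pow(Add(-2, -9), 2)) = Mul(167, Pow(-11, 2)) = Mul(167, 121) = 20207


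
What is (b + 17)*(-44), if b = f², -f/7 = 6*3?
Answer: -699292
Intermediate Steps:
f = -126 (f = -42*3 = -7*18 = -126)
b = 15876 (b = (-126)² = 15876)
(b + 17)*(-44) = (15876 + 17)*(-44) = 15893*(-44) = -699292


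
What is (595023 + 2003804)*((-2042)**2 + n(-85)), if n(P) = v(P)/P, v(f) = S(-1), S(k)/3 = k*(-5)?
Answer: 184220411739595/17 ≈ 1.0836e+13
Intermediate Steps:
S(k) = -15*k (S(k) = 3*(k*(-5)) = 3*(-5*k) = -15*k)
v(f) = 15 (v(f) = -15*(-1) = 15)
n(P) = 15/P
(595023 + 2003804)*((-2042)**2 + n(-85)) = (595023 + 2003804)*((-2042)**2 + 15/(-85)) = 2598827*(4169764 + 15*(-1/85)) = 2598827*(4169764 - 3/17) = 2598827*(70885985/17) = 184220411739595/17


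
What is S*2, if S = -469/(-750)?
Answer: 469/375 ≈ 1.2507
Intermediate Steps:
S = 469/750 (S = -469*(-1/750) = 469/750 ≈ 0.62533)
S*2 = (469/750)*2 = 469/375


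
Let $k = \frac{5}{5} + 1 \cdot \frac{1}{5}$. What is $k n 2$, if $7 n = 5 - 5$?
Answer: $0$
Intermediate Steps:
$n = 0$ ($n = \frac{5 - 5}{7} = \frac{1}{7} \cdot 0 = 0$)
$k = \frac{6}{5}$ ($k = 5 \cdot \frac{1}{5} + 1 \cdot \frac{1}{5} = 1 + \frac{1}{5} = \frac{6}{5} \approx 1.2$)
$k n 2 = \frac{6}{5} \cdot 0 \cdot 2 = 0 \cdot 2 = 0$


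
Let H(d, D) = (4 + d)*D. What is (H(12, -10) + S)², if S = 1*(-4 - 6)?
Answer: 28900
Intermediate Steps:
S = -10 (S = 1*(-10) = -10)
H(d, D) = D*(4 + d)
(H(12, -10) + S)² = (-10*(4 + 12) - 10)² = (-10*16 - 10)² = (-160 - 10)² = (-170)² = 28900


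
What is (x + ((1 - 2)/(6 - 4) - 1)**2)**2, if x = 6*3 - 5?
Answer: 3721/16 ≈ 232.56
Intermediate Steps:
x = 13 (x = 18 - 5 = 13)
(x + ((1 - 2)/(6 - 4) - 1)**2)**2 = (13 + ((1 - 2)/(6 - 4) - 1)**2)**2 = (13 + (-1/2 - 1)**2)**2 = (13 + (-3/2)**2)**2 = (13 + 9/4)**2 = (61/4)**2 = 3721/16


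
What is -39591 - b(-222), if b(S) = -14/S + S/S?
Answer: -4394719/111 ≈ -39592.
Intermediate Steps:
b(S) = 1 - 14/S (b(S) = -14/S + 1 = 1 - 14/S)
-39591 - b(-222) = -39591 - (-14 - 222)/(-222) = -39591 - (-1)*(-236)/222 = -39591 - 1*118/111 = -39591 - 118/111 = -4394719/111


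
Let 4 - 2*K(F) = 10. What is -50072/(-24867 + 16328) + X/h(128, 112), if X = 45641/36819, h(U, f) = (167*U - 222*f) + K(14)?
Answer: 6435621250789/1097561466531 ≈ 5.8636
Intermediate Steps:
K(F) = -3 (K(F) = 2 - 1/2*10 = 2 - 5 = -3)
h(U, f) = -3 - 222*f + 167*U (h(U, f) = (167*U - 222*f) - 3 = (-222*f + 167*U) - 3 = -3 - 222*f + 167*U)
X = 45641/36819 (X = 45641*(1/36819) = 45641/36819 ≈ 1.2396)
-50072/(-24867 + 16328) + X/h(128, 112) = -50072/(-24867 + 16328) + 45641/(36819*(-3 - 222*112 + 167*128)) = -50072/(-8539) + 45641/(36819*(-3 - 24864 + 21376)) = -50072*(-1/8539) + (45641/36819)/(-3491) = 50072/8539 + (45641/36819)*(-1/3491) = 50072/8539 - 45641/128535129 = 6435621250789/1097561466531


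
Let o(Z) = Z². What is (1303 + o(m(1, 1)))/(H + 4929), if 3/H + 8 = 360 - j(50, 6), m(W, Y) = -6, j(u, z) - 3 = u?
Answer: 400361/1473774 ≈ 0.27166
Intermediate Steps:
j(u, z) = 3 + u
H = 3/299 (H = 3/(-8 + (360 - (3 + 50))) = 3/(-8 + (360 - 1*53)) = 3/(-8 + (360 - 53)) = 3/(-8 + 307) = 3/299 ≈ 0.010033)
(1303 + o(m(1, 1)))/(H + 4929) = (1303 + (-6)²)/(3/299 + 4929) = (1303 + 36)/(1473774/299) = 1339*(299/1473774) = 400361/1473774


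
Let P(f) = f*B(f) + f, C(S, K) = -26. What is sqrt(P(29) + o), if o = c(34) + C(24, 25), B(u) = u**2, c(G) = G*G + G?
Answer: sqrt(25582) ≈ 159.94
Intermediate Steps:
c(G) = G + G**2 (c(G) = G**2 + G = G + G**2)
P(f) = f + f**3 (P(f) = f*f**2 + f = f**3 + f = f + f**3)
o = 1164 (o = 34*(1 + 34) - 26 = 34*35 - 26 = 1190 - 26 = 1164)
sqrt(P(29) + o) = sqrt((29 + 29**3) + 1164) = sqrt((29 + 24389) + 1164) = sqrt(24418 + 1164) = sqrt(25582)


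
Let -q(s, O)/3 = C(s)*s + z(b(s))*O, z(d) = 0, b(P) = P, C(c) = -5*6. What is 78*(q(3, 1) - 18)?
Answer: 19656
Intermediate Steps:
C(c) = -30
q(s, O) = 90*s (q(s, O) = -3*(-30*s + 0*O) = -3*(-30*s + 0) = -(-90)*s = 90*s)
78*(q(3, 1) - 18) = 78*(90*3 - 18) = 78*(270 - 18) = 78*252 = 19656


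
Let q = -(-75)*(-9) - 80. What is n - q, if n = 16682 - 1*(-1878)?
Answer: 19315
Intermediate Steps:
n = 18560 (n = 16682 + 1878 = 18560)
q = -755 (q = -75*9 - 80 = -675 - 80 = -755)
n - q = 18560 - 1*(-755) = 18560 + 755 = 19315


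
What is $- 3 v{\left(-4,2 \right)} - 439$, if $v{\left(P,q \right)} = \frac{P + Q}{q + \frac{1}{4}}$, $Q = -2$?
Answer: $-431$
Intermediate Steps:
$v{\left(P,q \right)} = \frac{-2 + P}{\frac{1}{4} + q}$ ($v{\left(P,q \right)} = \frac{P - 2}{q + \frac{1}{4}} = \frac{-2 + P}{q + \frac{1}{4}} = \frac{-2 + P}{\frac{1}{4} + q}$)
$- 3 v{\left(-4,2 \right)} - 439 = - 3 \frac{4 \left(-2 - 4\right)}{1 + 4 \cdot 2} - 439 = - 3 \cdot 4 \frac{1}{1 + 8} \left(-6\right) - 439 = - 3 \cdot 4 \cdot \frac{1}{9} \left(-6\right) - 439 = \left(-3\right) \left(- \frac{8}{3}\right) - 439 = 8 - 439 = -431$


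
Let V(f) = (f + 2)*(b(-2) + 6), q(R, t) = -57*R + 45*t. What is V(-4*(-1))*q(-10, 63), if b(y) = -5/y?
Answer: 173655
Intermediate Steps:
V(f) = 17 + 17*f/2 (V(f) = (f + 2)*(-5/(-2) + 6) = (2 + f)*(-5*(-½) + 6) = (2 + f)*(5/2 + 6) = (2 + f)*(17/2) = 17 + 17*f/2)
V(-4*(-1))*q(-10, 63) = (17 + 17*(-4*(-1))/2)*(-57*(-10) + 45*63) = (17 + (17/2)*4)*(570 + 2835) = (17 + 34)*3405 = 51*3405 = 173655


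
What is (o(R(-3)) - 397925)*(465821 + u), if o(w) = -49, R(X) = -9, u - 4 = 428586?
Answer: -355952323314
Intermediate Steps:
u = 428590 (u = 4 + 428586 = 428590)
(o(R(-3)) - 397925)*(465821 + u) = (-49 - 397925)*(465821 + 428590) = -397974*894411 = -355952323314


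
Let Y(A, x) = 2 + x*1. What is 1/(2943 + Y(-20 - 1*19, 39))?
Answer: 1/2984 ≈ 0.00033512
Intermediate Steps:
Y(A, x) = 2 + x
1/(2943 + Y(-20 - 1*19, 39)) = 1/(2943 + (2 + 39)) = 1/(2943 + 41) = 1/2984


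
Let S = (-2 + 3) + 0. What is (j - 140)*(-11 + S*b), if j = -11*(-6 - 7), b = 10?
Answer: -3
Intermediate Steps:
S = 1 (S = 1 + 0 = 1)
j = 143 (j = -11*(-13) = 143)
(j - 140)*(-11 + S*b) = (143 - 140)*(-11 + 1*10) = 3*(-11 + 10) = 3*(-1) = -3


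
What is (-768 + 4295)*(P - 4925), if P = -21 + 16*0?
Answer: -17444542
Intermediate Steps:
P = -21 (P = -21 + 0 = -21)
(-768 + 4295)*(P - 4925) = (-768 + 4295)*(-21 - 4925) = 3527*(-4946) = -17444542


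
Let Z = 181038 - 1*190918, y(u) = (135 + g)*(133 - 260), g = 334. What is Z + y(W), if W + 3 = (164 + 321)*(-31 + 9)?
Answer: -69443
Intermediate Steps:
W = -10673 (W = -3 + (164 + 321)*(-31 + 9) = -3 + 485*(-22) = -3 - 10670 = -10673)
y(u) = -59563 (y(u) = (135 + 334)*(133 - 260) = 469*(-127) = -59563)
Z = -9880 (Z = 181038 - 190918 = -9880)
Z + y(W) = -9880 - 59563 = -69443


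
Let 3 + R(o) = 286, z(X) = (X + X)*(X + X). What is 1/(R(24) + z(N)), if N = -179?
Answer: 1/128447 ≈ 7.7853e-6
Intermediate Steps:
z(X) = 4*X² (z(X) = (2*X)*(2*X) = 4*X²)
R(o) = 283 (R(o) = -3 + 286 = 283)
1/(R(24) + z(N)) = 1/(283 + 4*(-179)²) = 1/(283 + 4*32041) = 1/(283 + 128164) = 1/128447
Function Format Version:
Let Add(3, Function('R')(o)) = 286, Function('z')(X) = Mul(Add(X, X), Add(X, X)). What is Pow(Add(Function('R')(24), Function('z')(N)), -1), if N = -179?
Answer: Rational(1, 128447) ≈ 7.7853e-6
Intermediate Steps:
Function('z')(X) = Mul(4, Pow(X, 2)) (Function('z')(X) = Mul(Mul(2, X), Mul(2, X)) = Mul(4, Pow(X, 2)))
Function('R')(o) = 283 (Function('R')(o) = Add(-3, 286) = 283)
Pow(Add(Function('R')(24), Function('z')(N)), -1) = Pow(Add(283, Mul(4, Pow(-179, 2))), -1) = Pow(Add(283, Mul(4, 32041)), -1) = Pow(Add(283, 128164), -1) = Pow(128447, -1) = Rational(1, 128447)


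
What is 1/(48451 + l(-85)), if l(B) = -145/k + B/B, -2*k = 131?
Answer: 131/6347502 ≈ 2.0638e-5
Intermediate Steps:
k = -131/2 (k = -½*131 = -131/2 ≈ -65.500)
l(B) = 421/131 (l(B) = -145/(-131/2) + B/B = -145*(-2/131) + 1 = 290/131 + 1 = 421/131)
1/(48451 + l(-85)) = 1/(48451 + 421/131) = 1/(6347502/131) = 131/6347502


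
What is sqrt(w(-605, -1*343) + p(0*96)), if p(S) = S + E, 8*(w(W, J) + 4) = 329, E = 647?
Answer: sqrt(10946)/4 ≈ 26.156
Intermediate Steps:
w(W, J) = 297/8 (w(W, J) = -4 + (1/8)*329 = -4 + 329/8 = 297/8)
p(S) = 647 + S (p(S) = S + 647 = 647 + S)
sqrt(w(-605, -1*343) + p(0*96)) = sqrt(297/8 + (647 + 0*96)) = sqrt(297/8 + (647 + 0)) = sqrt(297/8 + 647) = sqrt(5473/8) = sqrt(10946)/4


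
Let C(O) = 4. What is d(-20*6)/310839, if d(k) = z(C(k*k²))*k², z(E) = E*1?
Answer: 19200/103613 ≈ 0.18530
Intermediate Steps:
z(E) = E
d(k) = 4*k²
d(-20*6)/310839 = (4*(-20*6)²)/310839 = (4*(-120)²)*(1/310839) = (4*14400)*(1/310839) = 57600*(1/310839) = 19200/103613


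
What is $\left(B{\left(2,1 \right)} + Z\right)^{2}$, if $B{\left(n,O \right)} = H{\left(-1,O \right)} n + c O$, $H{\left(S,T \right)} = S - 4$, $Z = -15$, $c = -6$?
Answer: $961$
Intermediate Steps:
$H{\left(S,T \right)} = -4 + S$
$B{\left(n,O \right)} = - 6 O - 5 n$ ($B{\left(n,O \right)} = \left(-4 - 1\right) n - 6 O = - 5 n - 6 O = - 6 O - 5 n$)
$\left(B{\left(2,1 \right)} + Z\right)^{2} = \left(\left(\left(-6\right) 1 - 10\right) - 15\right)^{2} = \left(\left(-6 - 10\right) - 15\right)^{2} = \left(-16 - 15\right)^{2} = \left(-31\right)^{2} = 961$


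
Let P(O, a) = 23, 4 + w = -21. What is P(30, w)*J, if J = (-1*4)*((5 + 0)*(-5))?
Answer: 2300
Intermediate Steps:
w = -25 (w = -4 - 21 = -25)
J = 100 (J = -20*(-5) = -4*(-25) = 100)
P(30, w)*J = 23*100 = 2300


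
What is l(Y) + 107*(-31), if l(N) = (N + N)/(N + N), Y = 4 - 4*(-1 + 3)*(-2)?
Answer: -3316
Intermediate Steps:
Y = 20 (Y = 4 - 8*(-2) = 4 - 4*(-4) = 4 + 16 = 20)
l(N) = 1 (l(N) = (2*N)/((2*N)) = (2*N)*(1/(2*N)) = 1)
l(Y) + 107*(-31) = 1 + 107*(-31) = 1 - 3317 = -3316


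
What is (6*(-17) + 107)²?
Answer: 25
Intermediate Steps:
(6*(-17) + 107)² = (-102 + 107)² = 5² = 25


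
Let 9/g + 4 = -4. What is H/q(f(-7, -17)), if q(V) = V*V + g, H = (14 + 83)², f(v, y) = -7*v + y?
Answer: 75272/8183 ≈ 9.1986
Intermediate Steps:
g = -9/8 (g = 9/(-4 - 4) = 9/(-8) = 9*(-⅛) = -9/8 ≈ -1.1250)
f(v, y) = y - 7*v
H = 9409 (H = 97² = 9409)
q(V) = -9/8 + V² (q(V) = V*V - 9/8 = V² - 9/8 = -9/8 + V²)
H/q(f(-7, -17)) = 9409/(-9/8 + (-17 - 7*(-7))²) = 9409/(-9/8 + (-17 + 49)²) = 9409/(-9/8 + 32²) = 9409/(-9/8 + 1024) = 9409/(8183/8) = 9409*(8/8183) = 75272/8183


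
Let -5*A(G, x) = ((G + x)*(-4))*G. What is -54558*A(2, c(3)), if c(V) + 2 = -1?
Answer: 436464/5 ≈ 87293.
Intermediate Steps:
c(V) = -3 (c(V) = -2 - 1 = -3)
A(G, x) = -G*(-4*G - 4*x)/5 (A(G, x) = -(G + x)*(-4)*G/5 = -(-4*G - 4*x)*G/5 = -G*(-4*G - 4*x)/5)
-54558*A(2, c(3)) = -218232*2*(2 - 3)/5 = -218232*2*(-1)/5 = -54558*(-8/5) = 436464/5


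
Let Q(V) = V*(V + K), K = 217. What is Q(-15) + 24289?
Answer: 21259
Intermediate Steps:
Q(V) = V*(217 + V) (Q(V) = V*(V + 217) = V*(217 + V))
Q(-15) + 24289 = -15*(217 - 15) + 24289 = -15*202 + 24289 = -3030 + 24289 = 21259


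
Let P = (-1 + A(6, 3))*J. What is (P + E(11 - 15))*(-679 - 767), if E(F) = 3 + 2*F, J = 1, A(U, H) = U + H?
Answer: -4338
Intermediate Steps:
A(U, H) = H + U
P = 8 (P = (-1 + (3 + 6))*1 = (-1 + 9)*1 = 8*1 = 8)
(P + E(11 - 15))*(-679 - 767) = (8 + (3 + 2*(11 - 15)))*(-679 - 767) = (8 + (3 + 2*(-4)))*(-1446) = (8 + (3 - 8))*(-1446) = (8 - 5)*(-1446) = 3*(-1446) = -4338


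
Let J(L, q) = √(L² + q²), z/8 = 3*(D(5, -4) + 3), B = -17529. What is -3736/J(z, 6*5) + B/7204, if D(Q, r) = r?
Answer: -17529/7204 - 1868*√41/123 ≈ -99.677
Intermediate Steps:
z = -24 (z = 8*(3*(-4 + 3)) = 8*(3*(-1)) = 8*(-3) = -24)
-3736/J(z, 6*5) + B/7204 = -3736/√((-24)² + (6*5)²) - 17529/7204 = -3736/√(576 + 30²) - 17529*1/7204 = -3736/√(576 + 900) - 17529/7204 = -3736*√41/246 - 17529/7204 = -1868*√41/123 - 17529/7204 = -17529/7204 - 1868*√41/123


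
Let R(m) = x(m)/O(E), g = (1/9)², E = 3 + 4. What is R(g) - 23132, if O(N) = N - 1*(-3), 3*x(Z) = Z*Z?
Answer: -4553071559/196830 ≈ -23132.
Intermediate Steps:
x(Z) = Z²/3 (x(Z) = (Z*Z)/3 = Z²/3)
E = 7
O(N) = 3 + N (O(N) = N + 3 = 3 + N)
g = 1/81 (g = (⅑)² = 1/81 ≈ 0.012346)
R(m) = m²/30 (R(m) = (m²/3)/(3 + 7) = (m²/3)/10 = (m²/3)*(⅒) = m²/30)
R(g) - 23132 = (1/81)²/30 - 23132 = (1/30)*(1/6561) - 23132 = 1/196830 - 23132 = -4553071559/196830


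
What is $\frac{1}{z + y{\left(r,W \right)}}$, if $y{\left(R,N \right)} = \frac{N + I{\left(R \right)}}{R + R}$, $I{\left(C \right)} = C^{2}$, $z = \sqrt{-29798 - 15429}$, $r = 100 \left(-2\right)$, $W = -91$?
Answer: $- \frac{15963600}{8829048281} - \frac{1120000 i \sqrt{923}}{8829048281} \approx -0.0018081 - 0.0038539 i$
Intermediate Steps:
$r = -200$
$z = 7 i \sqrt{923}$ ($z = \sqrt{-45227} = 7 i \sqrt{923} \approx 212.67 i$)
$y{\left(R,N \right)} = \frac{N + R^{2}}{2 R}$ ($y{\left(R,N \right)} = \frac{N + R^{2}}{R + R} = \frac{N + R^{2}}{2 R}$)
$\frac{1}{z + y{\left(r,W \right)}} = \frac{1}{7 i \sqrt{923} + \frac{-91 + \left(-200\right)^{2}}{2 \left(-200\right)}} = \frac{1}{7 i \sqrt{923} + \frac{1}{2} \left(- \frac{1}{200}\right) \left(-91 + 40000\right)} = \frac{1}{7 i \sqrt{923} + \frac{1}{2} \left(- \frac{1}{200}\right) 39909} = \frac{1}{7 i \sqrt{923} - \frac{39909}{400}} = \frac{1}{- \frac{39909}{400} + 7 i \sqrt{923}}$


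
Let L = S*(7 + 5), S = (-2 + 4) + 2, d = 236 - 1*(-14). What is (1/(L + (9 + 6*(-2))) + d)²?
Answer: 126585001/2025 ≈ 62511.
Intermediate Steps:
d = 250 (d = 236 + 14 = 250)
S = 4 (S = 2 + 2 = 4)
L = 48 (L = 4*(7 + 5) = 4*12 = 48)
(1/(L + (9 + 6*(-2))) + d)² = (1/(48 + (9 + 6*(-2))) + 250)² = (1/(48 + (9 - 12)) + 250)² = (1/(48 - 3) + 250)² = (1/45 + 250)² = (11251/45)² = 126585001/2025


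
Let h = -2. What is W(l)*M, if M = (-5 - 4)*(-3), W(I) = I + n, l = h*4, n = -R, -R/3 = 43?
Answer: 3267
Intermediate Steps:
R = -129 (R = -3*43 = -129)
n = 129 (n = -1*(-129) = 129)
l = -8 (l = -2*4 = -8)
W(I) = 129 + I (W(I) = I + 129 = 129 + I)
M = 27 (M = -9*(-3) = 27)
W(l)*M = (129 - 8)*27 = 121*27 = 3267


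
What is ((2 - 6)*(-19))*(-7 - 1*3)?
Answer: -760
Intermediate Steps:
((2 - 6)*(-19))*(-7 - 1*3) = (-4*(-19))*(-7 - 3) = 76*(-10) = -760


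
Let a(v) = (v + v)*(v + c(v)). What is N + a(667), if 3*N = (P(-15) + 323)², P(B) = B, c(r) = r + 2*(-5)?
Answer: 5393512/3 ≈ 1.7978e+6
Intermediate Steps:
c(r) = -10 + r (c(r) = r - 10 = -10 + r)
a(v) = 2*v*(-10 + 2*v) (a(v) = (v + v)*(v + (-10 + v)) = (2*v)*(-10 + 2*v) = 2*v*(-10 + 2*v))
N = 94864/3 (N = (-15 + 323)²/3 = (⅓)*308² = (⅓)*94864 = 94864/3 ≈ 31621.)
N + a(667) = 94864/3 + 4*667*(-5 + 667) = 94864/3 + 4*667*662 = 94864/3 + 1766216 = 5393512/3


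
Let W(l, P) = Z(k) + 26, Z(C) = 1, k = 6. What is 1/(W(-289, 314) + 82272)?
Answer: 1/82299 ≈ 1.2151e-5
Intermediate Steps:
W(l, P) = 27 (W(l, P) = 1 + 26 = 27)
1/(W(-289, 314) + 82272) = 1/(27 + 82272) = 1/82299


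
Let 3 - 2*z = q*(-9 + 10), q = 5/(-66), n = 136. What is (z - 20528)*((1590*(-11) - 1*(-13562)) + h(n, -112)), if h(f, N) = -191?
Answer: 3720133889/44 ≈ 8.4548e+7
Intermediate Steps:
q = -5/66 (q = 5*(-1/66) = -5/66 ≈ -0.075758)
z = 203/132 (z = 3/2 - (-5)*(-9 + 10)/132 = 3/2 - (-5)/132 = 3/2 - ½*(-5/66) = 3/2 + 5/132 = 203/132 ≈ 1.5379)
(z - 20528)*((1590*(-11) - 1*(-13562)) + h(n, -112)) = (203/132 - 20528)*((1590*(-11) - 1*(-13562)) - 191) = -2709493*((-17490 + 13562) - 191)/132 = -2709493*(-3928 - 191)/132 = -2709493/132*(-4119) = 3720133889/44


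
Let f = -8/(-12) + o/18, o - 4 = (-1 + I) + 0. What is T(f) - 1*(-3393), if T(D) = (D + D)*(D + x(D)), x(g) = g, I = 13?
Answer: 275617/81 ≈ 3402.7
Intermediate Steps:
o = 16 (o = 4 + ((-1 + 13) + 0) = 4 + (12 + 0) = 4 + 12 = 16)
f = 14/9 (f = -8/(-12) + 16/18 = -8*(-1/12) + 16*(1/18) = ⅔ + 8/9 = 14/9 ≈ 1.5556)
T(D) = 4*D² (T(D) = (D + D)*(D + D) = (2*D)*(2*D) = 4*D²)
T(f) - 1*(-3393) = 4*(14/9)² - 1*(-3393) = 4*(196/81) + 3393 = 784/81 + 3393 = 275617/81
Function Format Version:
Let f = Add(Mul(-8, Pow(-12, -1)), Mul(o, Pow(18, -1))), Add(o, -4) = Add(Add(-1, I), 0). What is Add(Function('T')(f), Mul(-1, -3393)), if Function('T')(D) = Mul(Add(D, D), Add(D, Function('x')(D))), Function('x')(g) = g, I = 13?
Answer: Rational(275617, 81) ≈ 3402.7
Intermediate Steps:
o = 16 (o = Add(4, Add(Add(-1, 13), 0)) = Add(4, Add(12, 0)) = Add(4, 12) = 16)
f = Rational(14, 9) (f = Add(Mul(-8, Pow(-12, -1)), Mul(16, Pow(18, -1))) = Add(Mul(-8, Rational(-1, 12)), Mul(16, Rational(1, 18))) = Add(Rational(2, 3), Rational(8, 9)) = Rational(14, 9) ≈ 1.5556)
Function('T')(D) = Mul(4, Pow(D, 2)) (Function('T')(D) = Mul(Add(D, D), Add(D, D)) = Mul(Mul(2, D), Mul(2, D)) = Mul(4, Pow(D, 2)))
Add(Function('T')(f), Mul(-1, -3393)) = Add(Mul(4, Pow(Rational(14, 9), 2)), Mul(-1, -3393)) = Add(Mul(4, Rational(196, 81)), 3393) = Add(Rational(784, 81), 3393) = Rational(275617, 81)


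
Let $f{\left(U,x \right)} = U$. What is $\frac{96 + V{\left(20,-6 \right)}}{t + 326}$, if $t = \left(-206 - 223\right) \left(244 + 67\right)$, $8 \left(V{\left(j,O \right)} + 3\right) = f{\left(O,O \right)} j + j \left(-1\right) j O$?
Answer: $- \frac{378}{133093} \approx -0.0028401$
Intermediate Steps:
$V{\left(j,O \right)} = -3 - \frac{O j^{2}}{8} + \frac{O j}{8}$ ($V{\left(j,O \right)} = -3 + \frac{O j + j \left(-1\right) j O}{8} = -3 + \frac{O j + - j j O}{8} = -3 + \frac{O j + - j^{2} O}{8} = -3 + \frac{O j - O j^{2}}{8} = -3 - \left(- \frac{O j}{8} + \frac{O j^{2}}{8}\right) = -3 - \frac{O j^{2}}{8} + \frac{O j}{8}$)
$t = -133419$ ($t = \left(-429\right) 311 = -133419$)
$\frac{96 + V{\left(20,-6 \right)}}{t + 326} = \frac{96 - \left(3 - 300 + 15\right)}{-133419 + 326} = \frac{96 - \left(18 - 300\right)}{-133093} = \left(96 - -282\right) \left(- \frac{1}{133093}\right) = \left(96 + 282\right) \left(- \frac{1}{133093}\right) = 378 \left(- \frac{1}{133093}\right) = - \frac{378}{133093}$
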